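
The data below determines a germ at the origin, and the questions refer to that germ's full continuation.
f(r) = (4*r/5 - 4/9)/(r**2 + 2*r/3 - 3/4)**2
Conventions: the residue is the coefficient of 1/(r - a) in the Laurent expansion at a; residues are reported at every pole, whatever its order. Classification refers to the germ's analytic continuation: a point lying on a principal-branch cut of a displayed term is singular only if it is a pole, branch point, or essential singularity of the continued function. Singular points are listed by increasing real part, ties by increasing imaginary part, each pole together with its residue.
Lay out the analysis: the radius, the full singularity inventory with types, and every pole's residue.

Denominator factor (r**2 + 2*r/3 - 3/4)^2: discriminant 31/9, real irrational roots -1/3 + (1/6)*sqrt(31) and -1/3 - (1/6)*sqrt(31); poles of order 2, moduli -1/3 + (1/6)*sqrt(31) and 1/3 + (1/6)*sqrt(31).
The radius of convergence is the smallest modulus among the singular points: -1/3 + (1/6)*sqrt(31).
The factor r**2 + 2*r/3 - 3/4 splits as (r - a)(r - a') with a = -1/3 - (1/6)*sqrt(31), a' = -1/3 + (1/6)*sqrt(31). At the order-2 pole a set g(r) = (r - a)^2*f(r) = [4*r/5 - 4/9] / (r - a')^2.
Order-2 pole: residue = g'(a); g'(-1/3 - (1/6)*sqrt(31)) = -(192/4805)*sqrt(31), so the residue is -(192/4805)*sqrt(31).
The factor r**2 + 2*r/3 - 3/4 splits as (r - a)(r - a') with a = -1/3 + (1/6)*sqrt(31), a' = -1/3 - (1/6)*sqrt(31). At the order-2 pole a set g(r) = (r - a)^2*f(r) = [4*r/5 - 4/9] / (r - a')^2.
Order-2 pole: residue = g'(a); g'(-1/3 + (1/6)*sqrt(31)) = (192/4805)*sqrt(31), so the residue is (192/4805)*sqrt(31).
List the singular points by increasing real part (a conjugate pair: the negative imaginary part first).

Radius of convergence at 0: -1/3 + (1/6)*sqrt(31).
At -1/3 - (1/6)*sqrt(31): a pole of order 2; residue -(192/4805)*sqrt(31).
At -1/3 + (1/6)*sqrt(31): a pole of order 2; residue (192/4805)*sqrt(31).


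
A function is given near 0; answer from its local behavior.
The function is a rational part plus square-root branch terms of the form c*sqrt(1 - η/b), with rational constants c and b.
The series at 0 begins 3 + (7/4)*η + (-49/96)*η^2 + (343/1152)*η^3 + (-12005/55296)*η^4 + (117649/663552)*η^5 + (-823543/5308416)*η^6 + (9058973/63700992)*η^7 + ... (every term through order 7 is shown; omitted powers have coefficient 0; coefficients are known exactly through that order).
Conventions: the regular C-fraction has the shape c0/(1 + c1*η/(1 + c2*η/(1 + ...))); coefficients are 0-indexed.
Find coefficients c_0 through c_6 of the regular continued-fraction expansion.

Taylor coefficients (read off): a_0 = 3, a_1 = 7/4, a_2 = -49/96, a_3 = 343/1152, a_4 = -12005/55296, a_5 = 117649/663552, a_6 = -823543/5308416.
c0 = a_0 = 3. Peel one level at a time: if S = 1 + c*η/S' with S'(0) = 1, then c is the η-coefficient of S and S' = c*η/(S - 1).
S_1 = c0/f = 1 + (-7/12)*η + (49/96)*η^2 + ...; c1 = -7/12.
S_2 = c1*η/(S_1 - 1) = 1 + (7/8)*η + (-49/576)*η^2 + ...; c2 = 7/8.
S_3 = c2*η/(S_2 - 1) = 1 + (7/72)*η + (-245/5184)*η^2 + ...; c3 = 7/72.
S_4 = c3*η/(S_3 - 1) = 1 + (35/72)*η + (-49/576)*η^2 + ...; c4 = 35/72.
S_5 = c4*η/(S_4 - 1) = 1 + (7/40)*η + (-343/4800)*η^2 + ...; c5 = 7/40.
S_6 = c5*η/(S_5 - 1) = 1 + (49/120)*η + ...; c6 = 49/120.

The regular C-fraction coefficients are [3, -7/12, 7/8, 7/72, 35/72, 7/40, 49/120].


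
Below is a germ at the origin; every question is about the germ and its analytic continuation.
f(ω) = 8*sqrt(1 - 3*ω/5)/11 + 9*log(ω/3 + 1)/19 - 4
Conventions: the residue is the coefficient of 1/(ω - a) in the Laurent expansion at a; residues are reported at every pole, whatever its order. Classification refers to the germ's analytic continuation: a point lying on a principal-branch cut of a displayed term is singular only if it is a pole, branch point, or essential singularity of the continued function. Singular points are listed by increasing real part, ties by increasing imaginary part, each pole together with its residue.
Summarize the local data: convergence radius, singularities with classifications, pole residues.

Radius of convergence at 0: 5/3.
At -3: a logarithmic branch point.
At 5/3: an algebraic (square-root) branch point.

Branch term (9/19)*log(1 - ω/(-3)): its argument vanishes at ω = -3, a logarithmic branch point, modulus 3.
Branch term (8/11)*sqrt(1 - ω/(5/3)): its argument vanishes at ω = 5/3, a square-root branch point, modulus 5/3.
The radius of convergence is the smallest modulus among the singular points: 5/3.
List the singular points by increasing real part (a conjugate pair: the negative imaginary part first).


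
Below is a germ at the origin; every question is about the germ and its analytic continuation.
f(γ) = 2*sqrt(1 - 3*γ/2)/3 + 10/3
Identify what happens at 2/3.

The point is an algebraic (square-root) branch point.

The term (2/3)*sqrt(1 - γ/(2/3)) has argument 1 - 2/3/(2/3) = 0 at 2/3: a square-root (algebraic, two-sheeted) branch point; the remaining terms are analytic or single-valued there.


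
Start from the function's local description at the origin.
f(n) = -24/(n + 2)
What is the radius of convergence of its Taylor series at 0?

The radius of convergence is 2.

Denominator factor (n + 2): pole of order 1 at -2, modulus 2.
The radius of convergence is the smallest modulus among the singular points: 2.


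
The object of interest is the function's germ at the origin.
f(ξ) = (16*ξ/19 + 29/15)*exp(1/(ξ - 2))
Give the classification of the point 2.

The exponent 1/(ξ - (2)) has a pole at 2, so exp(1/(ξ - (2))) takes every nonzero value near it: an essential singularity (not a pole of any order).

The point is an essential singularity.


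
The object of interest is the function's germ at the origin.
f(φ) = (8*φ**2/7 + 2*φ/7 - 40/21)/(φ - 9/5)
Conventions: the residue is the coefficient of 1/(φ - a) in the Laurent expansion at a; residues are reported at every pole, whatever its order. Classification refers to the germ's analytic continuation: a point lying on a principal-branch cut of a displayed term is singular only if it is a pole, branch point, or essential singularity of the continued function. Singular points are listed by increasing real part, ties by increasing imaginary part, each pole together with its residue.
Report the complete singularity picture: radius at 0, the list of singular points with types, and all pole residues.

Radius of convergence at 0: 9/5.
At 9/5: a pole of order 1; residue 1214/525.

Denominator factor (φ - 9/5): pole of order 1 at 9/5, modulus 9/5.
The radius of convergence is the smallest modulus among the singular points: 9/5.
At the order-1 pole 9/5 set g(φ) = (φ - (9/5))*f(φ) = 8*φ**2/7 + 2*φ/7 - 40/21.
Simple pole: residue = g(a) at a = 9/5, which is 1214/525.


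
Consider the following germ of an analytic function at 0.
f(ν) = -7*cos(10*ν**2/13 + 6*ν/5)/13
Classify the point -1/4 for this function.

There is no denominator, hence no pole anywhere.
The factor cos(10*ν**2/13 + 6*ν/5) is entire.
So the germ continues analytically to -1/4.

The point is a regular point.


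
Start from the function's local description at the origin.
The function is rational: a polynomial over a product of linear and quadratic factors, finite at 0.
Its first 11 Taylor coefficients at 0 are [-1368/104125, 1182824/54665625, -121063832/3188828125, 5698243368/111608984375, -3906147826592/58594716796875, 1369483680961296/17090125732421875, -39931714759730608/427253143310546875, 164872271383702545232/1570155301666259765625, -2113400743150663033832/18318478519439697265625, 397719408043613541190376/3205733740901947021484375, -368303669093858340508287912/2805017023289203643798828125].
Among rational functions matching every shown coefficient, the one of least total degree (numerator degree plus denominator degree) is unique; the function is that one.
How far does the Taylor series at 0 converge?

No rational of total degree below 9 reproduces all 11 coefficients; solving the [1/8] Pade equations on them gives f(λ) = (16*λ/27 + 19/17)/((λ + 7/3)**2*(λ**2 - 11*λ/10 - 5/2)**3), whose expansion matches every shown term.
Denominator factor (λ**2 - 11*λ/10 - 5/2)^3: discriminant 1121/100, real irrational roots 11/20 + (1/20)*sqrt(1121) and 11/20 - (1/20)*sqrt(1121); poles of order 3, moduli 11/20 + (1/20)*sqrt(1121) and -11/20 + (1/20)*sqrt(1121).
Denominator factor (λ + 7/3)^2: pole of order 2 at -7/3, modulus 7/3.
The radius of convergence is the smallest modulus among the singular points: -11/20 + (1/20)*sqrt(1121).

The radius of convergence is -11/20 + (1/20)*sqrt(1121).


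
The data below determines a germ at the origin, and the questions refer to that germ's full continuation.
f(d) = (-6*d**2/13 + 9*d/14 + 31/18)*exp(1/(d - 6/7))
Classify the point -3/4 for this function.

The point is a regular point.

There is no denominator, hence no pole anywhere.
The essential point of exp(1/(d - (6/7))) is 6/7, not -3/4.
So the germ continues analytically to -3/4.


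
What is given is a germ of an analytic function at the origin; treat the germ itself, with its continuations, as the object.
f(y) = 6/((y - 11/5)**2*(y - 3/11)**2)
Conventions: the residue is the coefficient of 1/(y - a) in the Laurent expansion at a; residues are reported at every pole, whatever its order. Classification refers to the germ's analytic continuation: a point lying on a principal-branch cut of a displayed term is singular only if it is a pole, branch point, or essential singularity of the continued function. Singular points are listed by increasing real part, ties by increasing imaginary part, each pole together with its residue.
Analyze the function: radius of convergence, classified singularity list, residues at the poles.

Radius of convergence at 0: 3/11.
At 3/11: a pole of order 2; residue 499125/297754.
At 11/5: a pole of order 2; residue -499125/297754.

Denominator factor (y - 3/11)^2: pole of order 2 at 3/11, modulus 3/11.
Denominator factor (y - 11/5)^2: pole of order 2 at 11/5, modulus 11/5.
The radius of convergence is the smallest modulus among the singular points: 3/11.
At the order-2 pole 3/11 set g(y) = (y - (3/11))^2*f(y) = 6/(y - 11/5)**2.
Order-2 pole: residue = g'(a); g'(3/11) = 499125/297754, so the residue is 499125/297754.
At the order-2 pole 11/5 set g(y) = (y - (11/5))^2*f(y) = 6/(y - 3/11)**2.
Order-2 pole: residue = g'(a); g'(11/5) = -499125/297754, so the residue is -499125/297754.
List the singular points by increasing real part (a conjugate pair: the negative imaginary part first).


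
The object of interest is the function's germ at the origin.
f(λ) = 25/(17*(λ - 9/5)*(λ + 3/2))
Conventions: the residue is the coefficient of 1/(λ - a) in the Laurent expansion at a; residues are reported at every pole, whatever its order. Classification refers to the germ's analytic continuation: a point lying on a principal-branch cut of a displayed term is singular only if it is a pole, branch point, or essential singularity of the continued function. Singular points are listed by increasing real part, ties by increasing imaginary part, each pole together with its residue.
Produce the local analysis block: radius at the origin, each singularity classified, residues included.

Radius of convergence at 0: 3/2.
At -3/2: a pole of order 1; residue -250/561.
At 9/5: a pole of order 1; residue 250/561.

Denominator factor (λ - 9/5): pole of order 1 at 9/5, modulus 9/5.
Denominator factor (λ + 3/2): pole of order 1 at -3/2, modulus 3/2.
The radius of convergence is the smallest modulus among the singular points: 3/2.
At the order-1 pole -3/2 set g(λ) = (λ - (-3/2))*f(λ) = 25/(17*(λ - 9/5)).
Simple pole: residue = g(a) at a = -3/2, which is -250/561.
At the order-1 pole 9/5 set g(λ) = (λ - (9/5))*f(λ) = 25/(17*(λ + 3/2)).
Simple pole: residue = g(a) at a = 9/5, which is 250/561.
List the singular points by increasing real part (a conjugate pair: the negative imaginary part first).


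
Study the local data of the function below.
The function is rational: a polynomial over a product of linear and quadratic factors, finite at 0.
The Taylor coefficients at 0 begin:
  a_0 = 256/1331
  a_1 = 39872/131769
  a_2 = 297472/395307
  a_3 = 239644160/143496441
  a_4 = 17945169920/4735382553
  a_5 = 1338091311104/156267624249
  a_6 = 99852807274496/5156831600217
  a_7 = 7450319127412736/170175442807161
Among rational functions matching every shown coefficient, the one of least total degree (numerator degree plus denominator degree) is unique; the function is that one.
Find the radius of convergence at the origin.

No rational of total degree below 5 reproduces all 8 coefficients; solving the [1/4] Pade equations on them gives f(ζ) = (-13*ζ/18 - 2)/((ζ + 11/4)**2*(ζ**2 + 8*ζ/3 - 11/8)), whose expansion matches every shown term.
Denominator factor (ζ + 11/4)^2: pole of order 2 at -11/4, modulus 11/4.
Denominator factor (ζ**2 + 8*ζ/3 - 11/8): discriminant 227/18, real irrational roots -4/3 + (1/12)*sqrt(454) and -4/3 - (1/12)*sqrt(454); poles of order 1, moduli -4/3 + (1/12)*sqrt(454) and 4/3 + (1/12)*sqrt(454).
The radius of convergence is the smallest modulus among the singular points: -4/3 + (1/12)*sqrt(454).

The radius of convergence is -4/3 + (1/12)*sqrt(454).


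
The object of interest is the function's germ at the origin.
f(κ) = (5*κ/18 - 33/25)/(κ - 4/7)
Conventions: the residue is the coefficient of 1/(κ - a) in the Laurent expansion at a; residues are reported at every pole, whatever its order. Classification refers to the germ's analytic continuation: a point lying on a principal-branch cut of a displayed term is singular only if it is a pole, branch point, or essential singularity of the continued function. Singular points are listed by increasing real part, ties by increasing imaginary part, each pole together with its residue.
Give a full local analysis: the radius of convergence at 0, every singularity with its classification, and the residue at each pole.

Radius of convergence at 0: 4/7.
At 4/7: a pole of order 1; residue -1829/1575.

Denominator factor (κ - 4/7): pole of order 1 at 4/7, modulus 4/7.
The radius of convergence is the smallest modulus among the singular points: 4/7.
At the order-1 pole 4/7 set g(κ) = (κ - (4/7))*f(κ) = 5*κ/18 - 33/25.
Simple pole: residue = g(a) at a = 4/7, which is -1829/1575.


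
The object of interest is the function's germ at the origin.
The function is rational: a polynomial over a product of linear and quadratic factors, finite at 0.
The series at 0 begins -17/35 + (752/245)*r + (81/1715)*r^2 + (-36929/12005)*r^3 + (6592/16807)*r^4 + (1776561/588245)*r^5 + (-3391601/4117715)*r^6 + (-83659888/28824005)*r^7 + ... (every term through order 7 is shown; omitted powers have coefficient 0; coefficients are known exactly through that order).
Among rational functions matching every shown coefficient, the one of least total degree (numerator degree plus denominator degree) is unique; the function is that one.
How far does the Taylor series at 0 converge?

No rational of total degree below 3 reproduces all 8 coefficients; solving the [1/2] Pade equations on them gives f(r) = (3*r - 17/35)/(r**2 + r/7 + 1), whose expansion matches every shown term.
Denominator factor (r**2 + r/7 + 1): discriminant -195/49, complex-conjugate roots (-1/14) + ((1/14)*sqrt(195))*i and (-1/14) - ((1/14)*sqrt(195))*i; poles of order 1, moduli 1 and 1.
The radius of convergence is the smallest modulus among the singular points: 1.

The radius of convergence is 1.


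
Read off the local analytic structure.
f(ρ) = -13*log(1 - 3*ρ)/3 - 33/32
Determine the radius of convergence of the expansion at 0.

Branch term (-13/3)*log(1 - ρ/(1/3)): its argument vanishes at ρ = 1/3, a logarithmic branch point, modulus 1/3.
The radius of convergence is the smallest modulus among the singular points: 1/3.

The radius of convergence is 1/3.


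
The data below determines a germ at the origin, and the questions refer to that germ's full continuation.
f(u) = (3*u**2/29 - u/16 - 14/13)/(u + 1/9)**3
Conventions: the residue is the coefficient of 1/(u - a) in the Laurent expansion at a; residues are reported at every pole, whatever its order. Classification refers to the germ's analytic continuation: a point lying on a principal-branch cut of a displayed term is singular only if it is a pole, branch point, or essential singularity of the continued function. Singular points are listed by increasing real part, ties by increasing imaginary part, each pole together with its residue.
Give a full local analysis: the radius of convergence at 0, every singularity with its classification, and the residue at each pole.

Denominator factor (u + 1/9)^3: pole of order 3 at -1/9, modulus 1/9.
The radius of convergence is the smallest modulus among the singular points: 1/9.
At the order-3 pole -1/9 set g(u) = (u - (-1/9))^3*f(u) = 3*u**2/29 - u/16 - 14/13.
Order-3 pole: residue = g''(a)/2; g''(-1/9) = 6/29, so the residue is 3/29.

Radius of convergence at 0: 1/9.
At -1/9: a pole of order 3; residue 3/29.


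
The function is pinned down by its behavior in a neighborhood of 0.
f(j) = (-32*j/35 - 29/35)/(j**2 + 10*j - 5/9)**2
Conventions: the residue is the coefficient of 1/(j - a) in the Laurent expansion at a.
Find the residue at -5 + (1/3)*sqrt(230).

The factor j**2 + 10*j - 5/9 splits as (j - a)(j - a') with a = -5 + (1/3)*sqrt(230), a' = -5 - (1/3)*sqrt(230). At the order-2 pole a set g(j) = (j - a)^2*f(j) = [-32*j/35 - 29/35] / (j - a')^2.
Order-2 pole: residue = g'(a); g'(-5 + (1/3)*sqrt(230)) = -(3537/7406000)*sqrt(230), so the residue is -(3537/7406000)*sqrt(230).

The residue is -(3537/7406000)*sqrt(230).


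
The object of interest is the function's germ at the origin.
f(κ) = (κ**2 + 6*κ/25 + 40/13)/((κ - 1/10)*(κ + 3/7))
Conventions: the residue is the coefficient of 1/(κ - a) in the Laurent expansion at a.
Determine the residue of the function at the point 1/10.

At the order-1 pole 1/10 set g(κ) = (κ - (1/10))*f(κ) = (κ**2 + 6*κ/25 + 40/13)/(κ + 3/7).
Simple pole: residue = g(a) at a = 1/10, which is 141547/24050.

The residue is 141547/24050.


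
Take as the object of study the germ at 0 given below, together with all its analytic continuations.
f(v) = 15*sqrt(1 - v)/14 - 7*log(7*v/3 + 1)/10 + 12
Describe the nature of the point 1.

The term (15/14)*sqrt(1 - v/(1)) has argument 1 - 1/(1) = 0 at 1: a square-root (algebraic, two-sheeted) branch point; the remaining terms are analytic or single-valued there.

The point is an algebraic (square-root) branch point.


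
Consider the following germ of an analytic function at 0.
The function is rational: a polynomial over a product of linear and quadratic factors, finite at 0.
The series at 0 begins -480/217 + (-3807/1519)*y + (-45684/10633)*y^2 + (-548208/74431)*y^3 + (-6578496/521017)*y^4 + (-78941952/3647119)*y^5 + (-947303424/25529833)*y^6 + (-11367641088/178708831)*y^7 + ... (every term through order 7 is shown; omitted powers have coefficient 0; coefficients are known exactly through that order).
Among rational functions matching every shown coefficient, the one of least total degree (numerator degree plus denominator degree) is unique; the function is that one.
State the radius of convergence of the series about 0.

The radius of convergence is 7/12.

No rational of total degree below 2 reproduces all 8 coefficients; solving the [1/1] Pade equations on them gives f(y) = (40/31 - 3*y/4)/(y - 7/12), whose expansion matches every shown term.
Denominator factor (y - 7/12): pole of order 1 at 7/12, modulus 7/12.
The radius of convergence is the smallest modulus among the singular points: 7/12.


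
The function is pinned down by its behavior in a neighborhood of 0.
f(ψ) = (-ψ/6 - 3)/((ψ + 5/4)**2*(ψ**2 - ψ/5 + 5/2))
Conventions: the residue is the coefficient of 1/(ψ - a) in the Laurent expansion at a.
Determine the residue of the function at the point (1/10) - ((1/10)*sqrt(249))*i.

The residue is (5284/23805) + ((5716/5927445)*sqrt(249))*i.

The factor ψ**2 - ψ/5 + 5/2 splits as (ψ - a)(ψ - a') with a = (1/10) - ((1/10)*sqrt(249))*i, a' = (1/10) + ((1/10)*sqrt(249))*i. At the order-1 pole a set g(ψ) = (ψ - a)*f(ψ) = [(-ψ/6 - 3)/(ψ + 5/4)**2] / (ψ - a').
Simple pole: residue = g(a) at a = (1/10) - ((1/10)*sqrt(249))*i, which is (5284/23805) + ((5716/5927445)*sqrt(249))*i.


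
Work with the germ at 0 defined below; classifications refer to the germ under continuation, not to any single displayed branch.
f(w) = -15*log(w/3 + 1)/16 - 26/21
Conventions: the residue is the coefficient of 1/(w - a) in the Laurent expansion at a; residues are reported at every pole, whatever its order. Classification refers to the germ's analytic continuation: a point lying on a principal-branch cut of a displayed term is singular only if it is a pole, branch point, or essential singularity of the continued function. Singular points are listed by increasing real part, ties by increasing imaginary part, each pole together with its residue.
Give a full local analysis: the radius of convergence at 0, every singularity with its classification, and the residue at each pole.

Radius of convergence at 0: 3.
At -3: a logarithmic branch point.

Branch term (-15/16)*log(1 - w/(-3)): its argument vanishes at w = -3, a logarithmic branch point, modulus 3.
The radius of convergence is the smallest modulus among the singular points: 3.


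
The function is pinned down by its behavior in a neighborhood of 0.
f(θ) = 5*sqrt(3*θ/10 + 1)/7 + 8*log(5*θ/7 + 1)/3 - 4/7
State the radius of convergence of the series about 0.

Branch term (5/7)*sqrt(1 - θ/(-10/3)): its argument vanishes at θ = -10/3, a square-root branch point, modulus 10/3.
Branch term (8/3)*log(1 - θ/(-7/5)): its argument vanishes at θ = -7/5, a logarithmic branch point, modulus 7/5.
The radius of convergence is the smallest modulus among the singular points: 7/5.

The radius of convergence is 7/5.


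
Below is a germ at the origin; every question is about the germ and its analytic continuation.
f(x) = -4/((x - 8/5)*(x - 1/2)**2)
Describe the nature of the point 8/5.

The denominator factor x - 8/5 vanishes at 8/5 and appears to the power 1; the numerator there equals -4, nonzero, and no other factor vanishes.
Hence a pole whose order is the multiplicity, 1.

The point is a pole of order 1.


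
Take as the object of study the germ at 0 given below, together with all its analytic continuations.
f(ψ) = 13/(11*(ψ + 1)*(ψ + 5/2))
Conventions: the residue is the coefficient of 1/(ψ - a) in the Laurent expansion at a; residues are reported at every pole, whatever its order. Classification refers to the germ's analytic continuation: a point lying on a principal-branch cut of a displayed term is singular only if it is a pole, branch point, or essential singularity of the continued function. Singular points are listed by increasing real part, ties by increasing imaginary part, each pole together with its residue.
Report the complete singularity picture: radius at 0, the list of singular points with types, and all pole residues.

Denominator factor (ψ + 1): pole of order 1 at -1, modulus 1.
Denominator factor (ψ + 5/2): pole of order 1 at -5/2, modulus 5/2.
The radius of convergence is the smallest modulus among the singular points: 1.
At the order-1 pole -5/2 set g(ψ) = (ψ - (-5/2))*f(ψ) = 13/(11*(ψ + 1)).
Simple pole: residue = g(a) at a = -5/2, which is -26/33.
At the order-1 pole -1 set g(ψ) = (ψ - (-1))*f(ψ) = 13/(11*(ψ + 5/2)).
Simple pole: residue = g(a) at a = -1, which is 26/33.
List the singular points by increasing real part (a conjugate pair: the negative imaginary part first).

Radius of convergence at 0: 1.
At -5/2: a pole of order 1; residue -26/33.
At -1: a pole of order 1; residue 26/33.


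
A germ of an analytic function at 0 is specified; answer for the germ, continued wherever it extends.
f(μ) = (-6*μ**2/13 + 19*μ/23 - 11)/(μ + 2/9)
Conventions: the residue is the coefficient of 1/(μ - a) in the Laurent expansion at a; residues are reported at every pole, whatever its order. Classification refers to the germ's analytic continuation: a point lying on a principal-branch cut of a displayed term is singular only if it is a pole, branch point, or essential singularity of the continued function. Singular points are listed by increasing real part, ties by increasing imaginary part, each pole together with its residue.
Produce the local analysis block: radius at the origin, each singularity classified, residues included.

Radius of convergence at 0: 2/9.
At -2/9: a pole of order 1; residue -90469/8073.

Denominator factor (μ + 2/9): pole of order 1 at -2/9, modulus 2/9.
The radius of convergence is the smallest modulus among the singular points: 2/9.
At the order-1 pole -2/9 set g(μ) = (μ - (-2/9))*f(μ) = -6*μ**2/13 + 19*μ/23 - 11.
Simple pole: residue = g(a) at a = -2/9, which is -90469/8073.


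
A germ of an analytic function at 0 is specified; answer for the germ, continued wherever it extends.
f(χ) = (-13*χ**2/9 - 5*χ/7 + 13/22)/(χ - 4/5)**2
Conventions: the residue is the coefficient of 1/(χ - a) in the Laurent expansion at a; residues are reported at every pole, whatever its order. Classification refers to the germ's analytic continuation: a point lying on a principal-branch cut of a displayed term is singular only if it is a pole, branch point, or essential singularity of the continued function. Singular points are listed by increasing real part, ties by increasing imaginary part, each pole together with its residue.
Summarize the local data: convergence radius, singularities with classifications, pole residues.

Radius of convergence at 0: 4/5.
At 4/5: a pole of order 2; residue -953/315.

Denominator factor (χ - 4/5)^2: pole of order 2 at 4/5, modulus 4/5.
The radius of convergence is the smallest modulus among the singular points: 4/5.
At the order-2 pole 4/5 set g(χ) = (χ - (4/5))^2*f(χ) = -13*χ**2/9 - 5*χ/7 + 13/22.
Order-2 pole: residue = g'(a); g'(4/5) = -953/315, so the residue is -953/315.


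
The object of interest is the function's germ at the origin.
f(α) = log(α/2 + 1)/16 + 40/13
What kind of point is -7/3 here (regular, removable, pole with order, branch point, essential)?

The point is a regular point.

There is no denominator, hence no pole anywhere.
Branch term log(1 - α/(-2)): argument at -7/3 is -1/6, nonzero, so -7/3 is not its branch point (a point on a principal cut is still regular for the continued germ).
So the germ continues analytically to -7/3.


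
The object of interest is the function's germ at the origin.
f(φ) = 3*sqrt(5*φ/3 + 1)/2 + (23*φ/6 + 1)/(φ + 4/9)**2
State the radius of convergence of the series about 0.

The radius of convergence is 4/9.

Denominator factor (φ + 4/9)^2: pole of order 2 at -4/9, modulus 4/9.
Branch term (3/2)*sqrt(1 - φ/(-3/5)): its argument vanishes at φ = -3/5, a square-root branch point, modulus 3/5.
The radius of convergence is the smallest modulus among the singular points: 4/9.


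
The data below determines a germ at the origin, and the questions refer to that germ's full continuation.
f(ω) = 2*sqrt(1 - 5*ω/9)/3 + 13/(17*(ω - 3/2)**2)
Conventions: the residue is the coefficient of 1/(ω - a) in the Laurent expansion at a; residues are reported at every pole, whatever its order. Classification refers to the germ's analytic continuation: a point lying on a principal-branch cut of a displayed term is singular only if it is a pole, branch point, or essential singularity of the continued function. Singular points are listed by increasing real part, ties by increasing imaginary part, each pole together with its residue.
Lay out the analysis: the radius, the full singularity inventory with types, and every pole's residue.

Radius of convergence at 0: 3/2.
At 3/2: a pole of order 2; residue 0.
At 9/5: an algebraic (square-root) branch point.

Denominator factor (ω - 3/2)^2: pole of order 2 at 3/2, modulus 3/2.
Branch term (2/3)*sqrt(1 - ω/(9/5)): its argument vanishes at ω = 9/5, a square-root branch point, modulus 9/5.
The radius of convergence is the smallest modulus among the singular points: 3/2.
The branch term is analytic at 3/2 and contributes nothing to the residue; only the rational part matters.
At the order-2 pole 3/2 set g(ω) = (ω - (3/2))^2*(rational part) = 13/17.
Order-2 pole: residue = g'(a); g'(3/2) = 0, so the residue is 0.
List the singular points by increasing real part (a conjugate pair: the negative imaginary part first).


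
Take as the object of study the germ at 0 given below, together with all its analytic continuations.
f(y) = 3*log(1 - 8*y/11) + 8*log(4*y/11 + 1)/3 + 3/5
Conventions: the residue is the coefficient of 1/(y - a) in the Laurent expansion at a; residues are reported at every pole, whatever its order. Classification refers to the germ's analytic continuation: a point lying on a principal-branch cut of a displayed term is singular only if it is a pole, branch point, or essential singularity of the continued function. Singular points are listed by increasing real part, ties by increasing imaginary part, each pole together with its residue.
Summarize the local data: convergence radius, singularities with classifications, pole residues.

Branch term (3)*log(1 - y/(11/8)): its argument vanishes at y = 11/8, a logarithmic branch point, modulus 11/8.
Branch term (8/3)*log(1 - y/(-11/4)): its argument vanishes at y = -11/4, a logarithmic branch point, modulus 11/4.
The radius of convergence is the smallest modulus among the singular points: 11/8.
List the singular points by increasing real part (a conjugate pair: the negative imaginary part first).

Radius of convergence at 0: 11/8.
At -11/4: a logarithmic branch point.
At 11/8: a logarithmic branch point.


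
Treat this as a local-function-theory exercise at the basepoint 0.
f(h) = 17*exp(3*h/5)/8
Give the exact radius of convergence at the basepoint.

The radius of convergence is infinite.

The factor exp(3*h/5) is entire and contributes no finite singular point.
The polynomial part has no poles.
No finite singular points: the Taylor series at 0 converges everywhere.


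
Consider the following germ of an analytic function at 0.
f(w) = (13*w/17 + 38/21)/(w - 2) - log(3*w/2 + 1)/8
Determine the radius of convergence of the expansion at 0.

The radius of convergence is 2/3.

Denominator factor (w - 2): pole of order 1 at 2, modulus 2.
Branch term (-1/8)*log(1 - w/(-2/3)): its argument vanishes at w = -2/3, a logarithmic branch point, modulus 2/3.
The radius of convergence is the smallest modulus among the singular points: 2/3.


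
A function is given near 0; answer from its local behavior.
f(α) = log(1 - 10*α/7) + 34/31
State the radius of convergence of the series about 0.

The radius of convergence is 7/10.

Branch term (1)*log(1 - α/(7/10)): its argument vanishes at α = 7/10, a logarithmic branch point, modulus 7/10.
The radius of convergence is the smallest modulus among the singular points: 7/10.


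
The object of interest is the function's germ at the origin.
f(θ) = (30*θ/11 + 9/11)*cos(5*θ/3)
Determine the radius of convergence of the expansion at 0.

The radius of convergence is infinite.

The factor cos(5*θ/3) is entire and contributes no finite singular point.
The polynomial part has no poles.
No finite singular points: the Taylor series at 0 converges everywhere.


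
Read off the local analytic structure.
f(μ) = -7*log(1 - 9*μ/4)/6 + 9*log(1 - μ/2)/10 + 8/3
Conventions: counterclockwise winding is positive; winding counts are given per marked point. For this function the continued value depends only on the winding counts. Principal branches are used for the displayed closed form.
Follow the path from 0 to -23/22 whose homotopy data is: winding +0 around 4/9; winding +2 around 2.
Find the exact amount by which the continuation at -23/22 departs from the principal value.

Continued minus principal equals (18/5)*pi*i.

The rational part is single-valued and drops out of the difference; each branch term changes only by its own monodromy.
(-7/6)*log(1 - μ/(4/9)): winding 0 around 4/9, so this term returns to its principal value, contribution 0.
(9/10)*log(1 - μ/(2)): each positive loop around 2 adds 2*pi*i to the log, so winding +2 contributes (9/10)*(2)*2*pi*i = (18/5)*pi*i.
Summing the contributions at μ = -23/22 gives (18/5)*pi*i.


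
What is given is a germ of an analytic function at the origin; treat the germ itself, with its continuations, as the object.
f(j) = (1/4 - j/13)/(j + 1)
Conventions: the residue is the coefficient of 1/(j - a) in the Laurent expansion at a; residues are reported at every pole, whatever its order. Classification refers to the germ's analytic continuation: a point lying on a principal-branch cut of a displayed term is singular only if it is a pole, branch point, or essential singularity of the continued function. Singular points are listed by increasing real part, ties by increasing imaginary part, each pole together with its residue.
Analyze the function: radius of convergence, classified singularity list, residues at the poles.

Denominator factor (j + 1): pole of order 1 at -1, modulus 1.
The radius of convergence is the smallest modulus among the singular points: 1.
At the order-1 pole -1 set g(j) = (j - (-1))*f(j) = 1/4 - j/13.
Simple pole: residue = g(a) at a = -1, which is 17/52.

Radius of convergence at 0: 1.
At -1: a pole of order 1; residue 17/52.


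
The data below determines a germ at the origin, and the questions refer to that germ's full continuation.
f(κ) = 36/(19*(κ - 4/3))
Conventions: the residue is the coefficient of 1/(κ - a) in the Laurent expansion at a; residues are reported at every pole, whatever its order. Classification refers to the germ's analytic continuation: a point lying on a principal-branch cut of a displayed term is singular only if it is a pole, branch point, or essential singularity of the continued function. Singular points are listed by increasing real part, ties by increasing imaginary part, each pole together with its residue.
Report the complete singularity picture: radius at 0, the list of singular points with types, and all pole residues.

Radius of convergence at 0: 4/3.
At 4/3: a pole of order 1; residue 36/19.

Denominator factor (κ - 4/3): pole of order 1 at 4/3, modulus 4/3.
The radius of convergence is the smallest modulus among the singular points: 4/3.
At the order-1 pole 4/3 set g(κ) = (κ - (4/3))*f(κ) = 36/19.
Simple pole: residue = g(a) at a = 4/3, which is 36/19.


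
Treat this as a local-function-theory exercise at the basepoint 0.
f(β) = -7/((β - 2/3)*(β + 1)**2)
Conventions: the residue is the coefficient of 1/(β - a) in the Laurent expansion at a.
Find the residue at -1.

At the order-2 pole -1 set g(β) = (β - (-1))^2*f(β) = -7/(β - 2/3).
Order-2 pole: residue = g'(a); g'(-1) = 63/25, so the residue is 63/25.

The residue is 63/25.


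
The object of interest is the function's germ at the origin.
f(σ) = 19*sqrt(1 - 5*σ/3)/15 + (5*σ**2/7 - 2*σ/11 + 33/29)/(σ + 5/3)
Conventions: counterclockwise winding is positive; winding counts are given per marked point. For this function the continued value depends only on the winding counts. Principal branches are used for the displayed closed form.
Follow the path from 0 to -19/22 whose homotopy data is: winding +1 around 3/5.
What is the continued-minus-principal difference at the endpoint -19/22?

Continued minus principal equals -(19/495)*sqrt(10626).

The rational part is single-valued and drops out of the difference; each branch term changes only by its own monodromy.
(19/15)*sqrt(1 - σ/(3/5)): winding +1 is odd, the square root flips sign, contributing -2*(19/15)*sqrt(1 - (-19/22)/(3/5)) = -2*(19/15)*sqrt(161/66) = -(19/495)*sqrt(10626).
Summing the contributions at σ = -19/22 gives -(19/495)*sqrt(10626).


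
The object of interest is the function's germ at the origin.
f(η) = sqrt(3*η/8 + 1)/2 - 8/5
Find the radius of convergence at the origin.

The radius of convergence is 8/3.

Branch term (1/2)*sqrt(1 - η/(-8/3)): its argument vanishes at η = -8/3, a square-root branch point, modulus 8/3.
The radius of convergence is the smallest modulus among the singular points: 8/3.


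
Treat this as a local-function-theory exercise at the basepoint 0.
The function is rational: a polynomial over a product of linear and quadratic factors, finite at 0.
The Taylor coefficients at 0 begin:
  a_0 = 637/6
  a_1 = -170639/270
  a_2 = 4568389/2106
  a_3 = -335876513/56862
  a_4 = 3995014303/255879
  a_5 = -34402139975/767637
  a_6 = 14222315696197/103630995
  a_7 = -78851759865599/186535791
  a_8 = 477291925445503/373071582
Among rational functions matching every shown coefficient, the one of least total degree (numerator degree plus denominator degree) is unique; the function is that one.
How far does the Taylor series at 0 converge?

The radius of convergence is 1/3.

No rational of total degree below 7 reproduces all 9 coefficients; solving the [2/5] Pade equations on them gives f(ε) = (40*ε**2/13 + 36*ε/35 + 13/2)/((ε + 1/3)*(ε**2 + 2*ε/3 + 3/7)**2), whose expansion matches every shown term.
Denominator factor (ε**2 + 2*ε/3 + 3/7)^2: discriminant -80/63, complex-conjugate roots (-1/3) + ((2/21)*sqrt(35))*i and (-1/3) - ((2/21)*sqrt(35))*i; poles of order 2, moduli (1/7)*sqrt(21) and (1/7)*sqrt(21).
Denominator factor (ε + 1/3): pole of order 1 at -1/3, modulus 1/3.
The radius of convergence is the smallest modulus among the singular points: 1/3.


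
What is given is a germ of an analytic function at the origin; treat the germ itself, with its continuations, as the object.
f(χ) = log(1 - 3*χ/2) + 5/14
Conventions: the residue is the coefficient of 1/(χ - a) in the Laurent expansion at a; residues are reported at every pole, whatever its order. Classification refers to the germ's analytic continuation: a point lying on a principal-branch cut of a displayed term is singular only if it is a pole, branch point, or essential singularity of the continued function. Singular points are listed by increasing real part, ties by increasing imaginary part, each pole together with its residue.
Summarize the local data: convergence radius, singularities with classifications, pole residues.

Radius of convergence at 0: 2/3.
At 2/3: a logarithmic branch point.

Branch term (1)*log(1 - χ/(2/3)): its argument vanishes at χ = 2/3, a logarithmic branch point, modulus 2/3.
The radius of convergence is the smallest modulus among the singular points: 2/3.


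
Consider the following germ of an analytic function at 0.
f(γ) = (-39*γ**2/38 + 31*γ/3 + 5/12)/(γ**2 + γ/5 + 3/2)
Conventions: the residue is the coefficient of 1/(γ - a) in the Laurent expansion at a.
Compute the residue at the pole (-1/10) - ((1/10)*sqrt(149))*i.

The factor γ**2 + γ/5 + 3/2 splits as (γ - a)(γ - a') with a = (-1/10) - ((1/10)*sqrt(149))*i, a' = (-1/10) + ((1/10)*sqrt(149))*i. At the order-1 pole a set g(γ) = (γ - a)*f(γ) = [-39*γ**2/38 + 31*γ/3 + 5/12] / (γ - a').
Simple pole: residue = g(a) at a = (-1/10) - ((1/10)*sqrt(149))*i, which is (6007/1140) + ((5143/169860)*sqrt(149))*i.

The residue is (6007/1140) + ((5143/169860)*sqrt(149))*i.


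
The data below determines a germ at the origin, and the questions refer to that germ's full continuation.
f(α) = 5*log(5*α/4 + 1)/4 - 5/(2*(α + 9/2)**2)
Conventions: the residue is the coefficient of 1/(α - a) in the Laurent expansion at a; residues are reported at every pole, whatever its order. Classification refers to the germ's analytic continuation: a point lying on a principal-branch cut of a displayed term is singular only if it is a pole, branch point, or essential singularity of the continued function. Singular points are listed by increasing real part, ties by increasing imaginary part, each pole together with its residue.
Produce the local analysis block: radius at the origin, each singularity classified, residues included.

Denominator factor (α + 9/2)^2: pole of order 2 at -9/2, modulus 9/2.
Branch term (5/4)*log(1 - α/(-4/5)): its argument vanishes at α = -4/5, a logarithmic branch point, modulus 4/5.
The radius of convergence is the smallest modulus among the singular points: 4/5.
The branch term is analytic at -9/2 and contributes nothing to the residue; only the rational part matters.
At the order-2 pole -9/2 set g(α) = (α - (-9/2))^2*(rational part) = -5/2.
Order-2 pole: residue = g'(a); g'(-9/2) = 0, so the residue is 0.
List the singular points by increasing real part (a conjugate pair: the negative imaginary part first).

Radius of convergence at 0: 4/5.
At -9/2: a pole of order 2; residue 0.
At -4/5: a logarithmic branch point.
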